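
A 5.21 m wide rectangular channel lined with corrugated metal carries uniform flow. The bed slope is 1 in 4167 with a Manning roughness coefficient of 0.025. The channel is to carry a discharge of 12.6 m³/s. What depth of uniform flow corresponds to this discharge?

y_n = 3.1 m

Manning's equation rearranged: A R^(2/3) = nQ / (1·√S) = 0.025 × 12.6 / (√0.00024) = 20.33.
Trying y = 3.42 m: A R^(2/3) = 23.13 — high.
Trying y = 2.57 m: A R^(2/3) = 15.9 — low.
Trying y = 3.1 m: A R^(2/3) = 20.36 — ≈ 20.33.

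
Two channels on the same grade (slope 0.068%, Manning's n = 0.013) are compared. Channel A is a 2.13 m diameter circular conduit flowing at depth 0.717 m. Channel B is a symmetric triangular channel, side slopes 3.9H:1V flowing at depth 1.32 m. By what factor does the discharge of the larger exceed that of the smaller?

Channel A: For a circular section of diameter D = 2.13 m at depth y = 0.717 m, the central angle is θ = 2 arccos(1 − 2y/D) = 2.476 rad. Then A = (D²/8)(θ − sin θ) = 1.054 m² and P = Dθ/2 = 2.637 m. Hydraulic radius R = A/P = 1.054/2.637 = 0.3997 m. Q_A = (1/0.013)·1.054·0.3997^(2/3)·√0.00068 = 1.147 m³/s.
Channel B: For a triangular section with side slope z = 3.9: A = zy² = 3.9×1.32² = 6.795 m²; P = 2y√(1+z²) = 2×1.32×4.026 = 10.63 m. Hydraulic radius R = A/P = 6.795/10.63 = 0.6393 m. Q_B = (1/0.013)·6.795·0.6393^(2/3)·√0.00068 = 10.12 m³/s.
The larger discharge is 10.12 m³/s and the smaller is 1.147 m³/s; the ratio is 8.82.

8.82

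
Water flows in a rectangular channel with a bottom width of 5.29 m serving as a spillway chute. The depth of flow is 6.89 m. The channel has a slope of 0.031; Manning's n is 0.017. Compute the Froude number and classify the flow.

Flow area A = b·y = 5.29 × 6.89 = 36.45 m². Wetted perimeter P = b + 2y = 5.29 + 2×6.89 = 19.07 m.
Hydraulic radius R = A/P = 36.45/19.07 = 1.911 m.
V = (1/n) R^(2/3) √S = (1/0.017) × 1.911^(2/3) × √0.031 = 15.95 m/s. Hydraulic depth D_h = A/T = 36.45/5.29 = 6.89 m.
Froude number Fr = V/√(g·D_h) = 15.95/√(9.81×6.89) = 1.94, which is greater than 1, so the flow is supercritical.

supercritical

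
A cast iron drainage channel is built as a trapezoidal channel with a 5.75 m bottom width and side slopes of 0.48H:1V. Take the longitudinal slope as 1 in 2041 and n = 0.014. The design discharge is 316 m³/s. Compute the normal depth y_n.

y_n = 8.77 m

Manning's equation rearranged: A R^(2/3) = nQ / (1·√S) = 0.014 × 316 / (√0.00049) = 199.9.
At y = 7.18 m: A R^(2/3) = 138.7 — short.
At y = 10.6 m: A R^(2/3) = 285.9 — over.
At y = 8.77 m: A R^(2/3) = 200 — matches.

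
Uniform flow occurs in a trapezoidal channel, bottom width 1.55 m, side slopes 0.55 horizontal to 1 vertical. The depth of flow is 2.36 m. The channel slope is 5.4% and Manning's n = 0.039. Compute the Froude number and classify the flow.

With bottom width b = 1.55 m and side slope z = 0.55: A = (b + zy)y = (1.55 + 0.55×2.36)×2.36 = 6.721 m²; P = b + 2y√(1+z²) = 1.55 + 2×2.36×1.141 = 6.937 m.
Hydraulic radius R = A/P = 6.721/6.937 = 0.9689 m.
V = (1/n) R^(2/3) √S = (1/0.039) × 0.9689^(2/3) × √0.054 = 5.834 m/s. Hydraulic depth D_h = A/T = 6.721/4.146 = 1.621 m.
Froude number Fr = V/√(g·D_h) = 5.834/√(9.81×1.621) = 1.46, which is greater than 1, so the flow is supercritical.

supercritical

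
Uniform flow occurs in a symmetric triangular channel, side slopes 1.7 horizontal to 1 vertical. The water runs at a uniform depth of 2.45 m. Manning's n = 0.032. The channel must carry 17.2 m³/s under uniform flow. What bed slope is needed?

For a triangular section with side slope z = 1.7: A = zy² = 1.7×2.45² = 10.2 m²; P = 2y√(1+z²) = 2×2.45×1.972 = 9.664 m.
Hydraulic radius R = A/P = 10.2/9.664 = 1.056 m.
From Manning's equation, S = [nQ / (1 A R^(2/3))]² = [0.032 × 17.2 / (1 × 10.2 × 1.056^(2/3))]² = 0.00271.

S = 0.00271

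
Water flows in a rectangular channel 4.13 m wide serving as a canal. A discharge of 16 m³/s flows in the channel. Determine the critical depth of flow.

For a rectangular channel, critical depth y_c = (q²/g)^(1/3) where q = Q/b = 16/4.13 = 3.874 m²/s.
So y_c = (3.874²/9.81)^(1/3) = 1.15 m.

y_c = 1.15 m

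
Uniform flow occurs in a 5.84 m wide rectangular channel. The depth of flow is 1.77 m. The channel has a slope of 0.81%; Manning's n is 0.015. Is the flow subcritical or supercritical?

Flow area A = b·y = 5.84 × 1.77 = 10.34 m². Wetted perimeter P = b + 2y = 5.84 + 2×1.77 = 9.38 m.
Hydraulic radius R = A/P = 10.34/9.38 = 1.102 m.
V = (1/n) R^(2/3) √S = (1/0.015) × 1.102^(2/3) × √0.0081 = 6.401 m/s. Hydraulic depth D_h = A/T = 10.34/5.84 = 1.77 m.
Froude number Fr = V/√(g·D_h) = 6.401/√(9.81×1.77) = 1.54, which is greater than 1, so the flow is supercritical.

supercritical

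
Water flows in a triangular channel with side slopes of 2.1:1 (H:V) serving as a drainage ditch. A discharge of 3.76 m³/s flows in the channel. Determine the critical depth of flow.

At critical depth, Q² T / (g A³) = 1, i.e. A³/T = Q²/g = 3.76²/9.81 = 1.441.
At y = 1.12 m: A³/T = 3.886 — over.
At y = 0.7 m: A³/T = 0.3706 — short.
At y = 0.918 m: A³/T = 1.438 — ≈ 1.441.

y_c = 0.918 m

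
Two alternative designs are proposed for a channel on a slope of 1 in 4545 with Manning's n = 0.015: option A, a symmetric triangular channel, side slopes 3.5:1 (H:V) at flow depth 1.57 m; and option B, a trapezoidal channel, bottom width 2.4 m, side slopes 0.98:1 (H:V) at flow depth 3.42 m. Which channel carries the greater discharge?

Channel A: For a triangular section with side slope z = 3.5: A = zy² = 3.5×1.57² = 8.627 m²; P = 2y√(1+z²) = 2×1.57×3.64 = 11.43 m. Hydraulic radius R = A/P = 8.627/11.43 = 0.7548 m. Q_A = (1/0.015)·8.627·0.7548^(2/3)·√0.00022 = 7.072 m³/s.
Channel B: With bottom width b = 2.4 m and side slope z = 0.98: A = (b + zy)y = (2.4 + 0.98×3.42)×3.42 = 19.67 m²; P = b + 2y√(1+z²) = 2.4 + 2×3.42×1.4 = 11.98 m. Hydraulic radius R = A/P = 19.67/11.98 = 1.642 m. Q_B = (1/0.015)·19.67·1.642^(2/3)·√0.00022 = 27.08 m³/s.
Q_A = 7.072 m³/s vs Q_B = 27.08 m³/s, so channel B carries more.

channel B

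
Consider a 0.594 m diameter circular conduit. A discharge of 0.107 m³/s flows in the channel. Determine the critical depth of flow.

y_c = 0.209 m

At critical depth, Q² T / (g A³) = 1, i.e. A³/T = Q²/g = 0.107²/9.81 = 0.001167.
Trying y = 0.151 m: A³/T = 0.0003299 — short.
Trying y = 0.209 m: A³/T = 0.001163 — close enough.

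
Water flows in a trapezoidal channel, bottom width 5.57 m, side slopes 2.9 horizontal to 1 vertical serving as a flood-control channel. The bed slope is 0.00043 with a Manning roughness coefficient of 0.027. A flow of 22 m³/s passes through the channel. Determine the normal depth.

Manning's equation rearranged: A R^(2/3) = nQ / (1·√S) = 0.027 × 22 / (√0.00043) = 28.65.
At y = 1.43 m: A R^(2/3) = 13.6 — low.
At y = 2.07 m: A R^(2/3) = 28.7 — ≈ 28.65.

y_n = 2.07 m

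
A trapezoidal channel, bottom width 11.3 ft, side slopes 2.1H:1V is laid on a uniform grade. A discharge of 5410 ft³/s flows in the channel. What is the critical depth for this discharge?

At critical depth, Q² T / (g A³) = 1, i.e. A³/T = Q²/g = 5410²/32.2 = 908900.
At y = 8 ft: A³/T = 253000 — short.
At y = 13.4 ft: A³/T = 2184000 — over.
At y = 10.9 ft: A³/T = 906800 — matches.

y_c = 10.9 ft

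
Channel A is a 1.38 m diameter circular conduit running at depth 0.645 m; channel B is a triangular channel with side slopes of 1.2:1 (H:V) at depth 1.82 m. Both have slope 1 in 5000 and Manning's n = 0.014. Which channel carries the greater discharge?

channel B

Channel A: For a circular section of diameter D = 1.38 m at depth y = 0.645 m, the central angle is θ = 2 arccos(1 − 2y/D) = 3.011 rad. Then A = (D²/8)(θ − sin θ) = 0.6858 m² and P = Dθ/2 = 2.078 m. Hydraulic radius R = A/P = 0.6858/2.078 = 0.3301 m. Q_A = (1/0.014)·0.6858·0.3301^(2/3)·√0.0002 = 0.3309 m³/s.
Channel B: For a triangular section with side slope z = 1.2: A = zy² = 1.2×1.82² = 3.975 m²; P = 2y√(1+z²) = 2×1.82×1.562 = 5.686 m. Hydraulic radius R = A/P = 3.975/5.686 = 0.6991 m. Q_B = (1/0.014)·3.975·0.6991^(2/3)·√0.0002 = 3.163 m³/s.
Q_A = 0.3309 m³/s vs Q_B = 3.163 m³/s, so channel B carries more.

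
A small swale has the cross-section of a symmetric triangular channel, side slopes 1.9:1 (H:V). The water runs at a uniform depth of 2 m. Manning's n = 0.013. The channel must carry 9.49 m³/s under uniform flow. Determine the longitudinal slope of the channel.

For a triangular section with side slope z = 1.9: A = zy² = 1.9×2² = 7.6 m²; P = 2y√(1+z²) = 2×2×2.147 = 8.588 m.
Hydraulic radius R = A/P = 7.6/8.588 = 0.8849 m.
From Manning's equation, S = [nQ / (1 A R^(2/3))]² = [0.013 × 9.49 / (1 × 7.6 × 0.8849^(2/3))]² = 0.00031.

S = 0.00031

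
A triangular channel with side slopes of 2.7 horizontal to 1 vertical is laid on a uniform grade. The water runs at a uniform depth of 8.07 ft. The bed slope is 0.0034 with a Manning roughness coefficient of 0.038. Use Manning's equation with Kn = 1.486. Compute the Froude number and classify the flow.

subcritical

For a triangular section with side slope z = 2.7: A = zy² = 2.7×8.07² = 175.8 ft²; P = 2y√(1+z²) = 2×8.07×2.879 = 46.47 ft.
Hydraulic radius R = A/P = 175.8/46.47 = 3.784 ft.
V = (1.486/n) R^(2/3) √S = (1.486/0.038) × 3.784^(2/3) × √0.0034 = 5.537 ft/s. Hydraulic depth D_h = A/T = 175.8/43.58 = 4.035 ft.
Froude number Fr = V/√(g·D_h) = 5.537/√(32.2×4.035) = 0.486, which is less than 1, so the flow is subcritical.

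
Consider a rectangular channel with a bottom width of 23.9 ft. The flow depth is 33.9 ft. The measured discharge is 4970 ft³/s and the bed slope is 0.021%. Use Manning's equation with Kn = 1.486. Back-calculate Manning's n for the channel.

n = 0.015

Flow area A = b·y = 23.9 × 33.9 = 810.2 ft². Wetted perimeter P = b + 2y = 23.9 + 2×33.9 = 91.7 ft.
Hydraulic radius R = A/P = 810.2/91.7 = 8.835 ft.
Rearranging Manning's equation: n = (1.486/Q) A R^(2/3) S^(1/2) = (1.486/4970) × 810.2 × 8.835^(2/3) × √0.00021 = 0.015.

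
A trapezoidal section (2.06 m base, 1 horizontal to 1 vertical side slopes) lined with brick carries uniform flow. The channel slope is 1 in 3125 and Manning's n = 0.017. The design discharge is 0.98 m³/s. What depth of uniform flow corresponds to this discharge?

Manning's equation rearranged: A R^(2/3) = nQ / (1·√S) = 0.017 × 0.98 / (√0.00032) = 0.9313.
At y = 0.7 m: A R^(2/3) = 1.181 — over.
At y = 0.611 m: A R^(2/3) = 0.9309 — ≈ 0.9313.

y_n = 0.611 m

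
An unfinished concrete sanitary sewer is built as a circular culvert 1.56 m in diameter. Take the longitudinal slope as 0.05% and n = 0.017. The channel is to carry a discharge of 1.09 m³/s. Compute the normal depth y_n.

Manning's equation rearranged: A R^(2/3) = nQ / (1·√S) = 0.017 × 1.09 / (√0.0005) = 0.8287.
Try y = 0.812 m: A R^(2/3) = 0.5458 — too small.
Try y = 1.33 m: A R^(2/3) = 1.054 — too large.
Try y = 1.07 m: A R^(2/3) = 0.8315 — close enough.

y_n = 1.07 m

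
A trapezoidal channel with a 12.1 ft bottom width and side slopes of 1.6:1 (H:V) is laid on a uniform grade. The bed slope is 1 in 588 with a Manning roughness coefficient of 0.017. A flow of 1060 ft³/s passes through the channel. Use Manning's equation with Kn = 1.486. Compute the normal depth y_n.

Manning's equation rearranged: A R^(2/3) = nQ / (1.486·√S) = 0.017 × 1060 / (1.486 × √0.001701) = 294.1.
At y = 6.96 ft: A R^(2/3) = 422 — high.
At y = 4.74 ft: A R^(2/3) = 198.9 — low.
At y = 5.8 ft: A R^(2/3) = 293.9 — matches.

y_n = 5.8 ft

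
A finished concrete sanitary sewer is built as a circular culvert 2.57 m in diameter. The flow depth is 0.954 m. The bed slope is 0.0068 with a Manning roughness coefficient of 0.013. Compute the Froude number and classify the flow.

supercritical

For a circular section of diameter D = 2.57 m at depth y = 0.954 m, the central angle is θ = 2 arccos(1 − 2y/D) = 2.621 rad. Then A = (D²/8)(θ − sin θ) = 1.753 m² and P = Dθ/2 = 3.367 m.
Hydraulic radius R = A/P = 1.753/3.367 = 0.5205 m.
V = (1/n) R^(2/3) √S = (1/0.013) × 0.5205^(2/3) × √0.0068 = 4.104 m/s. Hydraulic depth D_h = A/T = 1.753/2.483 = 0.7057 m.
Froude number Fr = V/√(g·D_h) = 4.104/√(9.81×0.7057) = 1.56, which is greater than 1, so the flow is supercritical.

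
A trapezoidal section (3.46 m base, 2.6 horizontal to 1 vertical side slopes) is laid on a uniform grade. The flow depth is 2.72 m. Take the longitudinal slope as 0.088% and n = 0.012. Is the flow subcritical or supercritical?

subcritical

With bottom width b = 3.46 m and side slope z = 2.6: A = (b + zy)y = (3.46 + 2.6×2.72)×2.72 = 28.65 m²; P = b + 2y√(1+z²) = 3.46 + 2×2.72×2.786 = 18.61 m.
Hydraulic radius R = A/P = 28.65/18.61 = 1.539 m.
V = (1/n) R^(2/3) √S = (1/0.012) × 1.539^(2/3) × √0.00088 = 3.295 m/s. Hydraulic depth D_h = A/T = 28.65/17.6 = 1.627 m.
Froude number Fr = V/√(g·D_h) = 3.295/√(9.81×1.627) = 0.825, which is less than 1, so the flow is subcritical.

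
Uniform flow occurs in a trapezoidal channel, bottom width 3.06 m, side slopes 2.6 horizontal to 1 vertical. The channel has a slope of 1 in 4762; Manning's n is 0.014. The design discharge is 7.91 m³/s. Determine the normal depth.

y_n = 1.33 m

Manning's equation rearranged: A R^(2/3) = nQ / (1·√S) = 0.014 × 7.91 / (√0.00021) = 7.642.
Trying y = 1.65 m: A R^(2/3) = 12.04 — high.
Trying y = 1.09 m: A R^(2/3) = 5.082 — low.
Trying y = 1.33 m: A R^(2/3) = 7.644 — ≈ 7.642.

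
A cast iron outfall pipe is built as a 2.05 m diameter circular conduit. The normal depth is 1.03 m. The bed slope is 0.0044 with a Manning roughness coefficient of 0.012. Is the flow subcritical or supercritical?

For a circular section of diameter D = 2.05 m at depth y = 1.03 m, the central angle is θ = 2 arccos(1 − 2y/D) = 3.151 rad. Then A = (D²/8)(θ − sin θ) = 1.661 m² and P = Dθ/2 = 3.23 m.
Hydraulic radius R = A/P = 1.661/3.23 = 0.5141 m.
V = (1/n) R^(2/3) √S = (1/0.012) × 0.5141^(2/3) × √0.0044 = 3.547 m/s. Hydraulic depth D_h = A/T = 1.661/2.05 = 0.81 m.
Froude number Fr = V/√(g·D_h) = 3.547/√(9.81×0.81) = 1.26, which is greater than 1, so the flow is supercritical.

supercritical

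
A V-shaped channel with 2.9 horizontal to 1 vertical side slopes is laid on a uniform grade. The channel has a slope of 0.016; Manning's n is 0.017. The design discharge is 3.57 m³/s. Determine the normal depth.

Manning's equation rearranged: A R^(2/3) = nQ / (1·√S) = 0.017 × 3.57 / (√0.016) = 0.4798.
Trying y = 0.427 m: A R^(2/3) = 0.1819 — low.
Trying y = 0.678 m: A R^(2/3) = 0.6243 — high.
Trying y = 0.614 m: A R^(2/3) = 0.4793 — matches.

y_n = 0.614 m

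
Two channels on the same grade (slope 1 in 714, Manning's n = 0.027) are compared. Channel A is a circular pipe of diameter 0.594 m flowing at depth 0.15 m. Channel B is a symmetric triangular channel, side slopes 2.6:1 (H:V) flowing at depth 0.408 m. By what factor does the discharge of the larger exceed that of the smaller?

Channel A: For a circular section of diameter D = 0.594 m at depth y = 0.15 m, the central angle is θ = 2 arccos(1 − 2y/D) = 2.106 rad. Then A = (D²/8)(θ − sin θ) = 0.05495 m² and P = Dθ/2 = 0.6255 m. Hydraulic radius R = A/P = 0.05495/0.6255 = 0.08785 m. Q_A = (1/0.027)·0.05495·0.08785^(2/3)·√0.001401 = 0.01505 m³/s.
Channel B: For a triangular section with side slope z = 2.6: A = zy² = 2.6×0.408² = 0.4328 m²; P = 2y√(1+z²) = 2×0.408×2.786 = 2.273 m. Hydraulic radius R = A/P = 0.4328/2.273 = 0.1904 m. Q_B = (1/0.027)·0.4328·0.1904^(2/3)·√0.001401 = 0.1985 m³/s.
The larger discharge is 0.1985 m³/s and the smaller is 0.01505 m³/s; the ratio is 13.2.

13.2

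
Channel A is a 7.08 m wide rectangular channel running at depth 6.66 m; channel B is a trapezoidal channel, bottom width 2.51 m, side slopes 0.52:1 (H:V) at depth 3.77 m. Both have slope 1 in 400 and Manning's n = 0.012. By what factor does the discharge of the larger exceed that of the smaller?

Channel A: Flow area A = b·y = 7.08 × 6.66 = 47.15 m². Wetted perimeter P = b + 2y = 7.08 + 2×6.66 = 20.4 m. Hydraulic radius R = A/P = 47.15/20.4 = 2.311 m. Q_A = (1/0.012)·47.15·2.311^(2/3)·√0.0025 = 343.5 m³/s.
Channel B: With bottom width b = 2.51 m and side slope z = 0.52: A = (b + zy)y = (2.51 + 0.52×3.77)×3.77 = 16.85 m²; P = b + 2y√(1+z²) = 2.51 + 2×3.77×1.127 = 11.01 m. Hydraulic radius R = A/P = 16.85/11.01 = 1.531 m. Q_B = (1/0.012)·16.85·1.531^(2/3)·√0.0025 = 93.28 m³/s.
The larger discharge is 343.5 m³/s and the smaller is 93.28 m³/s; the ratio is 3.68.

3.68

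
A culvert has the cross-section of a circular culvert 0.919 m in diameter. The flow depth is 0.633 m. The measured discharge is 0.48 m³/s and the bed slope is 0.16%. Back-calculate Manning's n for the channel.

For a circular section of diameter D = 0.919 m at depth y = 0.633 m, the central angle is θ = 2 arccos(1 − 2y/D) = 3.916 rad. Then A = (D²/8)(θ − sin θ) = 0.4872 m² and P = Dθ/2 = 1.799 m.
Hydraulic radius R = A/P = 0.4872/1.799 = 0.2708 m.
Rearranging Manning's equation: n = (1/Q) A R^(2/3) S^(1/2) = (1/0.48) × 0.4872 × 0.2708^(2/3) × √0.0016 = 0.017.

n = 0.017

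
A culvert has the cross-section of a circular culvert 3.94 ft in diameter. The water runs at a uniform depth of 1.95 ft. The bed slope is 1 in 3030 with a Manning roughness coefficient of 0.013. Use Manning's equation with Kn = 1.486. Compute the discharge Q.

Q = 12.3 ft³/s

For a circular section of diameter D = 3.94 ft at depth y = 1.95 ft, the central angle is θ = 2 arccos(1 − 2y/D) = 3.121 rad. Then A = (D²/8)(θ − sin θ) = 6.017 ft² and P = Dθ/2 = 6.149 ft.
Hydraulic radius R = A/P = 6.017/6.149 = 0.9786 ft.
Manning's equation: Q = (1.486/n) A R^(2/3) S^(1/2) = (1.486/0.013) × 6.017 × 0.9786^(2/3) × 0.00033^(1/2) = 12.3 ft³/s.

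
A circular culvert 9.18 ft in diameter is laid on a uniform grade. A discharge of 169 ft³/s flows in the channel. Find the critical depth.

At critical depth, Q² T / (g A³) = 1, i.e. A³/T = Q²/g = 169²/32.2 = 887.
At y = 3.47 ft: A³/T = 1352 — over.
At y = 2.77 ft: A³/T = 566.1 — short.
At y = 3.11 ft: A³/T = 886.1 — matches.

y_c = 3.11 ft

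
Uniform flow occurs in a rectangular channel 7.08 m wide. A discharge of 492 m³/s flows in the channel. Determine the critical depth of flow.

y_c = 7.9 m

For a rectangular channel, critical depth y_c = (q²/g)^(1/3) where q = Q/b = 492/7.08 = 69.49 m²/s.
So y_c = (69.49²/9.81)^(1/3) = 7.9 m.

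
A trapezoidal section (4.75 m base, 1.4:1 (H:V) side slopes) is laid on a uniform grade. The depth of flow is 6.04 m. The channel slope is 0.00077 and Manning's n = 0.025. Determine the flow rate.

With bottom width b = 4.75 m and side slope z = 1.4: A = (b + zy)y = (4.75 + 1.4×6.04)×6.04 = 79.76 m²; P = b + 2y√(1+z²) = 4.75 + 2×6.04×1.72 = 25.53 m.
Hydraulic radius R = A/P = 79.76/25.53 = 3.124 m.
Manning's equation: Q = (1/n) A R^(2/3) S^(1/2) = (1/0.025) × 79.76 × 3.124^(2/3) × 0.00077^(1/2) = 189 m³/s.

Q = 189 m³/s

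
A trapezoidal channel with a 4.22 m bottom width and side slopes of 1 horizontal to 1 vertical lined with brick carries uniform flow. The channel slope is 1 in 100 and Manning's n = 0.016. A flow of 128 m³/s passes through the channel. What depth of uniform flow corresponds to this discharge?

y_n = 2.41 m

Manning's equation rearranged: A R^(2/3) = nQ / (1·√S) = 0.016 × 128 / (√0.01) = 20.48.
At y = 3.07 m: A R^(2/3) = 32.31 — high.
At y = 1.97 m: A R^(2/3) = 14.11 — low.
At y = 2.41 m: A R^(2/3) = 20.45 — ≈ 20.48.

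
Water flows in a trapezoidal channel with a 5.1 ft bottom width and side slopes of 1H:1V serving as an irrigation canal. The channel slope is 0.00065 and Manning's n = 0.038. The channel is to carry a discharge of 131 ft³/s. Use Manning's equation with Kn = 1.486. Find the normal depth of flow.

y_n = 5.84 ft

Manning's equation rearranged: A R^(2/3) = nQ / (1.486·√S) = 0.038 × 131 / (1.486 × √0.00065) = 131.4.
At y = 5.01 ft: A R^(2/3) = 96.47 — short.
At y = 6.97 ft: A R^(2/3) = 189.9 — over.
At y = 5.84 ft: A R^(2/3) = 131.6 — matches.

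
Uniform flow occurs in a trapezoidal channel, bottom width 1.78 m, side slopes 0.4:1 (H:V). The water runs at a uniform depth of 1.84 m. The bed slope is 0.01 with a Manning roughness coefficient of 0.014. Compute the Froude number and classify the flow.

With bottom width b = 1.78 m and side slope z = 0.4: A = (b + zy)y = (1.78 + 0.4×1.84)×1.84 = 4.629 m²; P = b + 2y√(1+z²) = 1.78 + 2×1.84×1.077 = 5.743 m.
Hydraulic radius R = A/P = 4.629/5.743 = 0.806 m.
V = (1/n) R^(2/3) √S = (1/0.014) × 0.806^(2/3) × √0.01 = 6.186 m/s. Hydraulic depth D_h = A/T = 4.629/3.252 = 1.424 m.
Froude number Fr = V/√(g·D_h) = 6.186/√(9.81×1.424) = 1.66, which is greater than 1, so the flow is supercritical.

supercritical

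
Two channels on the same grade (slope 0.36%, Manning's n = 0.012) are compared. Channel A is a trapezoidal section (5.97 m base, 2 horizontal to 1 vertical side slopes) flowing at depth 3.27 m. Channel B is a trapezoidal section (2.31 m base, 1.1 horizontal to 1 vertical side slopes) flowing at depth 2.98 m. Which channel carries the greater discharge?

channel A

Channel A: With bottom width b = 5.97 m and side slope z = 2: A = (b + zy)y = (5.97 + 2×3.27)×3.27 = 40.91 m²; P = b + 2y√(1+z²) = 5.97 + 2×3.27×2.236 = 20.59 m. Hydraulic radius R = A/P = 40.91/20.59 = 1.986 m. Q_A = (1/0.012)·40.91·1.986^(2/3)·√0.0036 = 323.2 m³/s.
Channel B: With bottom width b = 2.31 m and side slope z = 1.1: A = (b + zy)y = (2.31 + 1.1×2.98)×2.98 = 16.65 m²; P = b + 2y√(1+z²) = 2.31 + 2×2.98×1.487 = 11.17 m. Hydraulic radius R = A/P = 16.65/11.17 = 1.491 m. Q_B = (1/0.012)·16.65·1.491^(2/3)·√0.0036 = 108.7 m³/s.
Q_A = 323.2 m³/s vs Q_B = 108.7 m³/s, so channel A carries more.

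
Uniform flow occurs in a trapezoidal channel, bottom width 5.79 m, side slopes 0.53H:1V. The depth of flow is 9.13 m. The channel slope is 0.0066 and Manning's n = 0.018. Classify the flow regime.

supercritical

With bottom width b = 5.79 m and side slope z = 0.53: A = (b + zy)y = (5.79 + 0.53×9.13)×9.13 = 97.04 m²; P = b + 2y√(1+z²) = 5.79 + 2×9.13×1.132 = 26.46 m.
Hydraulic radius R = A/P = 97.04/26.46 = 3.668 m.
V = (1/n) R^(2/3) √S = (1/0.018) × 3.668^(2/3) × √0.0066 = 10.73 m/s. Hydraulic depth D_h = A/T = 97.04/15.47 = 6.274 m.
Froude number Fr = V/√(g·D_h) = 10.73/√(9.81×6.274) = 1.37, which is greater than 1, so the flow is supercritical.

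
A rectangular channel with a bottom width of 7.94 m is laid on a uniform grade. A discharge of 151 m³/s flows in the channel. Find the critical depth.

For a rectangular channel, critical depth y_c = (q²/g)^(1/3) where q = Q/b = 151/7.94 = 19.02 m²/s.
So y_c = (19.02²/9.81)^(1/3) = 3.33 m.

y_c = 3.33 m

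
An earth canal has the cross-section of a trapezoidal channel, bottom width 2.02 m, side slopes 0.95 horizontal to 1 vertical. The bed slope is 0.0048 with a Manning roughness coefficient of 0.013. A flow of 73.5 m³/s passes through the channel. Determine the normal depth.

y_n = 2.61 m

Manning's equation rearranged: A R^(2/3) = nQ / (1·√S) = 0.013 × 73.5 / (√0.0048) = 13.79.
Trying y = 2.91 m: A R^(2/3) = 17.31 — too large.
Trying y = 2.14 m: A R^(2/3) = 9.212 — too small.
Trying y = 2.61 m: A R^(2/3) = 13.8 — ≈ 13.79.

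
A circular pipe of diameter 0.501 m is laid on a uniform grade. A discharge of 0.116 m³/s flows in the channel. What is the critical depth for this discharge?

At critical depth, Q² T / (g A³) = 1, i.e. A³/T = Q²/g = 0.116²/9.81 = 0.001372.
At y = 0.291 m: A³/T = 0.003389 — over.
At y = 0.23 m: A³/T = 0.001379 — ≈ 0.001372.

y_c = 0.23 m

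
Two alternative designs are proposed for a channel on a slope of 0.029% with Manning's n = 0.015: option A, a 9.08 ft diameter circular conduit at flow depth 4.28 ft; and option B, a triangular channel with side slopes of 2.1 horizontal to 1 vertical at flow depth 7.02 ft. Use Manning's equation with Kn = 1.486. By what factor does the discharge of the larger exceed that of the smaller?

4.42

Channel A: For a circular section of diameter D = 9.08 ft at depth y = 4.28 ft, the central angle is θ = 2 arccos(1 − 2y/D) = 3.027 rad. Then A = (D²/8)(θ − sin θ) = 30.02 ft² and P = Dθ/2 = 13.74 ft. Hydraulic radius R = A/P = 30.02/13.74 = 2.184 ft. Q_A = (1.486/0.015)·30.02·2.184^(2/3)·√0.00029 = 85.25 ft³/s.
Channel B: For a triangular section with side slope z = 2.1: A = zy² = 2.1×7.02² = 103.5 ft²; P = 2y√(1+z²) = 2×7.02×2.326 = 32.66 ft. Hydraulic radius R = A/P = 103.5/32.66 = 3.169 ft. Q_B = (1.486/0.015)·103.5·3.169^(2/3)·√0.00029 = 376.7 ft³/s.
The larger discharge is 376.7 ft³/s and the smaller is 85.25 ft³/s; the ratio is 4.42.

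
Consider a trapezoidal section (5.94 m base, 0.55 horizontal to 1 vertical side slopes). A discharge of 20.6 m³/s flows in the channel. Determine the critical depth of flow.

At critical depth, Q² T / (g A³) = 1, i.e. A³/T = Q²/g = 20.6²/9.81 = 43.26.
Trying y = 1.15 m: A³/T = 59.93 — high.
Trying y = 0.816 m: A³/T = 20.72 — low.
Trying y = 1.04 m: A³/T = 43.85 — matches.

y_c = 1.04 m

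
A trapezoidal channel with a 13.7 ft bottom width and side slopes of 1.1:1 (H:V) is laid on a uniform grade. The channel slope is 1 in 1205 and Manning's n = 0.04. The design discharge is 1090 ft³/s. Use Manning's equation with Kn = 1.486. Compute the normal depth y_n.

y_n = 11.4 ft

Manning's equation rearranged: A R^(2/3) = nQ / (1.486·√S) = 0.04 × 1090 / (1.486 × √0.0008299) = 1019.
Try y = 8.49 ft: A R^(2/3) = 573.7 — low.
Try y = 11.4 ft: A R^(2/3) = 1019 — ≈ 1019.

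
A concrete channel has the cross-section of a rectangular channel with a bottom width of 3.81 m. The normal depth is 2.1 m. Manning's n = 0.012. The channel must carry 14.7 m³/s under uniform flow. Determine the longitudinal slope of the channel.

Flow area A = b·y = 3.81 × 2.1 = 8.001 m². Wetted perimeter P = b + 2y = 3.81 + 2×2.1 = 8.01 m.
Hydraulic radius R = A/P = 8.001/8.01 = 0.9989 m.
From Manning's equation, S = [nQ / (1 A R^(2/3))]² = [0.012 × 14.7 / (1 × 8.001 × 0.9989^(2/3))]² = 0.000487.

S = 0.000487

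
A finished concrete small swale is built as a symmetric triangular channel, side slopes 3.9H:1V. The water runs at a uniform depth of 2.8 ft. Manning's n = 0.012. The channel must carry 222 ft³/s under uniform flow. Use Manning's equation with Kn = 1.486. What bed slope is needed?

For a triangular section with side slope z = 3.9: A = zy² = 3.9×2.8² = 30.58 ft²; P = 2y√(1+z²) = 2×2.8×4.026 = 22.55 ft.
Hydraulic radius R = A/P = 30.58/22.55 = 1.356 ft.
From Manning's equation, S = [nQ / (1.486 A R^(2/3))]² = [0.012 × 222 / (1.486 × 30.58 × 1.356^(2/3))]² = 0.00229.

S = 0.00229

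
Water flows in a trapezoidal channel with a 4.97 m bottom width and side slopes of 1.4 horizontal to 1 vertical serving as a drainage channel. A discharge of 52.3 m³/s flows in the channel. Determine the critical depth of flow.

y_c = 1.87 m

At critical depth, Q² T / (g A³) = 1, i.e. A³/T = Q²/g = 52.3²/9.81 = 278.8.
At y = 1.29 m: A³/T = 77.82 — too small.
At y = 2.34 m: A³/T = 623.5 — too large.
At y = 1.87 m: A³/T = 279.9 — ≈ 278.8.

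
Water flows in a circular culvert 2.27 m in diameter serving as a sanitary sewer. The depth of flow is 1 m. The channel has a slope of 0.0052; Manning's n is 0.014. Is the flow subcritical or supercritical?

supercritical

For a circular section of diameter D = 2.27 m at depth y = 1 m, the central angle is θ = 2 arccos(1 − 2y/D) = 2.903 rad. Then A = (D²/8)(θ − sin θ) = 1.718 m² and P = Dθ/2 = 3.295 m.
Hydraulic radius R = A/P = 1.718/3.295 = 0.5213 m.
V = (1/n) R^(2/3) √S = (1/0.014) × 0.5213^(2/3) × √0.0052 = 3.336 m/s. Hydraulic depth D_h = A/T = 1.718/2.254 = 0.7622 m.
Froude number Fr = V/√(g·D_h) = 3.336/√(9.81×0.7622) = 1.22, which is greater than 1, so the flow is supercritical.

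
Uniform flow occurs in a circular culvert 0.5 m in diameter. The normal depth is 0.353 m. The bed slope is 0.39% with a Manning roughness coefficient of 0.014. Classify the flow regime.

subcritical

For a circular section of diameter D = 0.5 m at depth y = 0.353 m, the central angle is θ = 2 arccos(1 − 2y/D) = 3.991 rad. Then A = (D²/8)(θ − sin θ) = 0.1482 m² and P = Dθ/2 = 0.9977 m.
Hydraulic radius R = A/P = 0.1482/0.9977 = 0.1485 m.
V = (1/n) R^(2/3) √S = (1/0.014) × 0.1485^(2/3) × √0.0039 = 1.251 m/s. Hydraulic depth D_h = A/T = 0.1482/0.4556 = 0.3252 m.
Froude number Fr = V/√(g·D_h) = 1.251/√(9.81×0.3252) = 0.7, which is less than 1, so the flow is subcritical.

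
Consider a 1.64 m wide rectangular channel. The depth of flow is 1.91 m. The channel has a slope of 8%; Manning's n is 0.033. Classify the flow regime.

supercritical

Flow area A = b·y = 1.64 × 1.91 = 3.132 m². Wetted perimeter P = b + 2y = 1.64 + 2×1.91 = 5.46 m.
Hydraulic radius R = A/P = 3.132/5.46 = 0.5737 m.
V = (1/n) R^(2/3) √S = (1/0.033) × 0.5737^(2/3) × √0.08 = 5.918 m/s. Hydraulic depth D_h = A/T = 3.132/1.64 = 1.91 m.
Froude number Fr = V/√(g·D_h) = 5.918/√(9.81×1.91) = 1.37, which is greater than 1, so the flow is supercritical.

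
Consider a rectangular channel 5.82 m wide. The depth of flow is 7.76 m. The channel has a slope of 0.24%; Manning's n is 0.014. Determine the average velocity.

V = 5.77 m/s

Flow area A = b·y = 5.82 × 7.76 = 45.16 m². Wetted perimeter P = b + 2y = 5.82 + 2×7.76 = 21.34 m.
Hydraulic radius R = A/P = 45.16/21.34 = 2.116 m.
From Manning's equation, V = (1/n) R^(2/3) S^(1/2) = (1/0.014) × 2.116^(2/3) × 0.0024^(1/2) = 5.77 m/s.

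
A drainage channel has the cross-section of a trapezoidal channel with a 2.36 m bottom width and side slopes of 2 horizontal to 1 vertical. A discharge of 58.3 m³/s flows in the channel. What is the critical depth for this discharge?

y_c = 2.29 m

At critical depth, Q² T / (g A³) = 1, i.e. A³/T = Q²/g = 58.3²/9.81 = 346.5.
Trying y = 2.51 m: A³/T = 512.6 — high.
Trying y = 1.77 m: A³/T = 120.6 — low.
Trying y = 2.29 m: A³/T = 348.4 — ≈ 346.5.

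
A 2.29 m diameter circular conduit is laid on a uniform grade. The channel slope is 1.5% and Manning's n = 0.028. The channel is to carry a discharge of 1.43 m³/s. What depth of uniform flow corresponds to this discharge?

y_n = 0.525 m

Manning's equation rearranged: A R^(2/3) = nQ / (1·√S) = 0.028 × 1.43 / (√0.015) = 0.3269.
Try y = 0.395 m: A R^(2/3) = 0.184 — too small.
Try y = 0.594 m: A R^(2/3) = 0.4184 — too large.
Try y = 0.525 m: A R^(2/3) = 0.3274 — matches.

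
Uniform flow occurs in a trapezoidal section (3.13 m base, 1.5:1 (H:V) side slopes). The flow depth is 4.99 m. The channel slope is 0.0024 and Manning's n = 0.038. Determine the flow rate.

Q = 126 m³/s

With bottom width b = 3.13 m and side slope z = 1.5: A = (b + zy)y = (3.13 + 1.5×4.99)×4.99 = 52.97 m²; P = b + 2y√(1+z²) = 3.13 + 2×4.99×1.803 = 21.12 m.
Hydraulic radius R = A/P = 52.97/21.12 = 2.508 m.
Manning's equation: Q = (1/n) A R^(2/3) S^(1/2) = (1/0.038) × 52.97 × 2.508^(2/3) × 0.0024^(1/2) = 126 m³/s.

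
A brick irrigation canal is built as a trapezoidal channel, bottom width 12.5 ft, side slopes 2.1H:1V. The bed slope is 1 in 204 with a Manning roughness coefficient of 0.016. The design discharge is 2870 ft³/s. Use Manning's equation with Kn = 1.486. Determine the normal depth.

y_n = 6.61 ft

Manning's equation rearranged: A R^(2/3) = nQ / (1.486·√S) = 0.016 × 2870 / (1.486 × √0.004902) = 441.4.
Try y = 8.31 ft: A R^(2/3) = 714.6 — high.
Try y = 6.61 ft: A R^(2/3) = 441.7 — close enough.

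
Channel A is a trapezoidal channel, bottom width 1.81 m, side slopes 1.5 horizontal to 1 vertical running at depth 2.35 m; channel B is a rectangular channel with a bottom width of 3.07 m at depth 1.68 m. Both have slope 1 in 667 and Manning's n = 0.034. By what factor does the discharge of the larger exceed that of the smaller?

3.21

Channel A: With bottom width b = 1.81 m and side slope z = 1.5: A = (b + zy)y = (1.81 + 1.5×2.35)×2.35 = 12.54 m²; P = b + 2y√(1+z²) = 1.81 + 2×2.35×1.803 = 10.28 m. Hydraulic radius R = A/P = 12.54/10.28 = 1.219 m. Q_A = (1/0.034)·12.54·1.219^(2/3)·√0.001499 = 16.29 m³/s.
Channel B: Flow area A = b·y = 3.07 × 1.68 = 5.158 m². Wetted perimeter P = b + 2y = 3.07 + 2×1.68 = 6.43 m. Hydraulic radius R = A/P = 5.158/6.43 = 0.8021 m. Q_B = (1/0.034)·5.158·0.8021^(2/3)·√0.001499 = 5.071 m³/s.
The larger discharge is 16.29 m³/s and the smaller is 5.071 m³/s; the ratio is 3.21.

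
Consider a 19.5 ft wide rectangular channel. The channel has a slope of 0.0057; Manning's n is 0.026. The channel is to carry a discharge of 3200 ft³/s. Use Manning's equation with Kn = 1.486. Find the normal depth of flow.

y_n = 12.3 ft

Manning's equation rearranged: A R^(2/3) = nQ / (1.486·√S) = 0.026 × 3200 / (1.486 × √0.0057) = 741.6.
At y = 13.5 ft: A R^(2/3) = 836.2 — too large.
At y = 11 ft: A R^(2/3) = 641.2 — too small.
At y = 12.3 ft: A R^(2/3) = 741.8 — matches.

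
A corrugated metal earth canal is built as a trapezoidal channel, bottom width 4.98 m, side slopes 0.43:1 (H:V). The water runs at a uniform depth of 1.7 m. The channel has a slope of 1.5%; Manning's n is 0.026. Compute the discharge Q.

With bottom width b = 4.98 m and side slope z = 0.43: A = (b + zy)y = (4.98 + 0.43×1.7)×1.7 = 9.709 m²; P = b + 2y√(1+z²) = 4.98 + 2×1.7×1.089 = 8.681 m.
Hydraulic radius R = A/P = 9.709/8.681 = 1.118 m.
Manning's equation: Q = (1/n) A R^(2/3) S^(1/2) = (1/0.026) × 9.709 × 1.118^(2/3) × 0.015^(1/2) = 49.3 m³/s.

Q = 49.3 m³/s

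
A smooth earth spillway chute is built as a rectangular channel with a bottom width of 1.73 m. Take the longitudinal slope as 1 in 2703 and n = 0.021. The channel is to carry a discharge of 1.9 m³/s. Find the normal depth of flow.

y_n = 1.73 m

Manning's equation rearranged: A R^(2/3) = nQ / (1·√S) = 0.021 × 1.9 / (√0.00037) = 2.074.
Trying y = 2.14 m: A R^(2/3) = 2.68 — over.
Trying y = 1.43 m: A R^(2/3) = 1.638 — short.
Trying y = 1.73 m: A R^(2/3) = 2.074 — close enough.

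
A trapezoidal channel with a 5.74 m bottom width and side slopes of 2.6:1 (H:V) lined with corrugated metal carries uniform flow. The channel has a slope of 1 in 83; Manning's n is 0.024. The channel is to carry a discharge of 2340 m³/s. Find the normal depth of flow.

y_n = 7.73 m

Manning's equation rearranged: A R^(2/3) = nQ / (1·√S) = 0.024 × 2340 / (√0.01205) = 511.6.
Trying y = 8.88 m: A R^(2/3) = 711.8 — too large.
Trying y = 5.55 m: A R^(2/3) = 235.6 — too small.
Trying y = 7.73 m: A R^(2/3) = 511 — matches.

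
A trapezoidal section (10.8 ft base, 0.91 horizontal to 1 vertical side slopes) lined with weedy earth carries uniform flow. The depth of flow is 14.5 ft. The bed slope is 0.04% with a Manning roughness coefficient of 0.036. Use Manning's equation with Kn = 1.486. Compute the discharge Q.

With bottom width b = 10.8 ft and side slope z = 0.91: A = (b + zy)y = (10.8 + 0.91×14.5)×14.5 = 347.9 ft²; P = b + 2y√(1+z²) = 10.8 + 2×14.5×1.352 = 50.01 ft.
Hydraulic radius R = A/P = 347.9/50.01 = 6.957 ft.
Manning's equation: Q = (1.486/n) A R^(2/3) S^(1/2) = (1.486/0.036) × 347.9 × 6.957^(2/3) × 0.0004^(1/2) = 1050 ft³/s.

Q = 1050 ft³/s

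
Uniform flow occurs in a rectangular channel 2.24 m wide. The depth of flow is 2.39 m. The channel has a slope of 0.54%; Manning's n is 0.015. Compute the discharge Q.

Flow area A = b·y = 2.24 × 2.39 = 5.354 m². Wetted perimeter P = b + 2y = 2.24 + 2×2.39 = 7.02 m.
Hydraulic radius R = A/P = 5.354/7.02 = 0.7626 m.
Manning's equation: Q = (1/n) A R^(2/3) S^(1/2) = (1/0.015) × 5.354 × 0.7626^(2/3) × 0.0054^(1/2) = 21.9 m³/s.

Q = 21.9 m³/s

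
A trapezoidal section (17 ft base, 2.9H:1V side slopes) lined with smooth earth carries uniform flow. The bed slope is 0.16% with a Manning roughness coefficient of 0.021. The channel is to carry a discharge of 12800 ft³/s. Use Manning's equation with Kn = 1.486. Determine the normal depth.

Manning's equation rearranged: A R^(2/3) = nQ / (1.486·√S) = 0.021 × 12800 / (1.486 × √0.0016) = 4522.
At y = 13.6 ft: A R^(2/3) = 2978 — low.
At y = 20.4 ft: A R^(2/3) = 7652 — high.
At y = 16.3 ft: A R^(2/3) = 4517 — matches.

y_n = 16.3 ft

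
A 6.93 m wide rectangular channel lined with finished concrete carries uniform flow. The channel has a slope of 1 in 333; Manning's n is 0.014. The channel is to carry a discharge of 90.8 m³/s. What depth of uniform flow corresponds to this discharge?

Manning's equation rearranged: A R^(2/3) = nQ / (1·√S) = 0.014 × 90.8 / (√0.003003) = 23.2.
At y = 2.98 m: A R^(2/3) = 28.28 — too large.
At y = 2.03 m: A R^(2/3) = 16.59 — too small.
At y = 2.58 m: A R^(2/3) = 23.21 — close enough.

y_n = 2.58 m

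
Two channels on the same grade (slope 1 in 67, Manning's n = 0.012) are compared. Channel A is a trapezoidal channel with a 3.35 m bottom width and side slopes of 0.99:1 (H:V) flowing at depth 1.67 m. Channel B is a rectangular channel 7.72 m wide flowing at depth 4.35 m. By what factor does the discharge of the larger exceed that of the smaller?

6.32

Channel A: With bottom width b = 3.35 m and side slope z = 0.99: A = (b + zy)y = (3.35 + 0.99×1.67)×1.67 = 8.356 m²; P = b + 2y√(1+z²) = 3.35 + 2×1.67×1.407 = 8.05 m. Hydraulic radius R = A/P = 8.356/8.05 = 1.038 m. Q_A = (1/0.012)·8.356·1.038^(2/3)·√0.01493 = 87.21 m³/s.
Channel B: Flow area A = b·y = 7.72 × 4.35 = 33.58 m². Wetted perimeter P = b + 2y = 7.72 + 2×4.35 = 16.42 m. Hydraulic radius R = A/P = 33.58/16.42 = 2.045 m. Q_B = (1/0.012)·33.58·2.045^(2/3)·√0.01493 = 550.9 m³/s.
The larger discharge is 550.9 m³/s and the smaller is 87.21 m³/s; the ratio is 6.32.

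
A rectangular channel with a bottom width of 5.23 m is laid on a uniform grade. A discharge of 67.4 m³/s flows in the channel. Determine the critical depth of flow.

y_c = 2.57 m

For a rectangular channel, critical depth y_c = (q²/g)^(1/3) where q = Q/b = 67.4/5.23 = 12.89 m²/s.
So y_c = (12.89²/9.81)^(1/3) = 2.57 m.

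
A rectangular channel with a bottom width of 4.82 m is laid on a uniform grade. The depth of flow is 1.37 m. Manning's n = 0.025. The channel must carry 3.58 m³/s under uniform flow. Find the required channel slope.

S = 0.00022

Flow area A = b·y = 4.82 × 1.37 = 6.603 m². Wetted perimeter P = b + 2y = 4.82 + 2×1.37 = 7.56 m.
Hydraulic radius R = A/P = 6.603/7.56 = 0.8735 m.
From Manning's equation, S = [nQ / (1 A R^(2/3))]² = [0.025 × 3.58 / (1 × 6.603 × 0.8735^(2/3))]² = 0.00022.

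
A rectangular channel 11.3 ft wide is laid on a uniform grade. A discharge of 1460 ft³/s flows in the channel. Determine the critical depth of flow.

y_c = 8.03 ft

For a rectangular channel, critical depth y_c = (q²/g)^(1/3) where q = Q/b = 1460/11.3 = 129.2 ft²/s.
So y_c = (129.2²/32.2)^(1/3) = 8.03 ft.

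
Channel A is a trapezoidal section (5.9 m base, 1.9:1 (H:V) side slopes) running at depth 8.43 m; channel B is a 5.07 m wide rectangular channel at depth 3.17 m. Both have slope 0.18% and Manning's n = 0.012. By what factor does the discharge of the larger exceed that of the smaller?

Channel A: With bottom width b = 5.9 m and side slope z = 1.9: A = (b + zy)y = (5.9 + 1.9×8.43)×8.43 = 184.8 m²; P = b + 2y√(1+z²) = 5.9 + 2×8.43×2.147 = 42.1 m. Hydraulic radius R = A/P = 184.8/42.1 = 4.389 m. Q_A = (1/0.012)·184.8·4.389^(2/3)·√0.0018 = 1751 m³/s.
Channel B: Flow area A = b·y = 5.07 × 3.17 = 16.07 m². Wetted perimeter P = b + 2y = 5.07 + 2×3.17 = 11.41 m. Hydraulic radius R = A/P = 16.07/11.41 = 1.409 m. Q_B = (1/0.012)·16.07·1.409^(2/3)·√0.0018 = 71.4 m³/s.
The larger discharge is 1751 m³/s and the smaller is 71.4 m³/s; the ratio is 24.5.

24.5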